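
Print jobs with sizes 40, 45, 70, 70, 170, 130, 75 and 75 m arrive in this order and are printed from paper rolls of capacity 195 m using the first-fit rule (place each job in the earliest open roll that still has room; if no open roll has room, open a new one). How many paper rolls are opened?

5

  40 → roll 1 (new)  [load 40/195]
  45 → roll 1  [load 85/195]
  70 → roll 1  [load 155/195]
  70 → roll 2 (new)  [load 70/195]
  170 → roll 3 (new)  [load 170/195]
  130 → roll 4 (new)  [load 130/195]
  75 → roll 2  [load 145/195]
  75 → roll 5 (new)  [load 75/195]
5 paper rolls opened.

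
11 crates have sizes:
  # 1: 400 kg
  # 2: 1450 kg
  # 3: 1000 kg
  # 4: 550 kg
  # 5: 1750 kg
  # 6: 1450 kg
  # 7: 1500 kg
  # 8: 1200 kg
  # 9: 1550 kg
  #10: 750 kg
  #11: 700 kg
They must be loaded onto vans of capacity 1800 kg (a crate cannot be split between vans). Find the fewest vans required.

8

Total = 1750 + 1550 + 1500 + 1450 + 1450 + 1200 + 1000 + 750 + 700 + 550 + 400 = 12300 kg.
Lower bound: ⌈12300/1800⌉ = 7 vans.
A packing using 8 vans:
  van 1: 1750 = 1750
  van 2: 1550 = 1550
  van 3: 1500 = 1500
  van 4: 1450 = 1450
  van 5: 1450 = 1450
  van 6: 1200 + 550 = 1750
  van 7: 1000 + 750 = 1750
  van 8: 700 + 400 = 1100
No arrangement into 7 vans stays within capacity, so 8 is optimal.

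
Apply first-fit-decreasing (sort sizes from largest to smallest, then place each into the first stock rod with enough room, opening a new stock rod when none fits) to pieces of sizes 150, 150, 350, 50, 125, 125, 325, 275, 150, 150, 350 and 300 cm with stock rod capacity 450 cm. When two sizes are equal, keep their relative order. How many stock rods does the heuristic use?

6

Sorted descending: 350, 350, 325, 300, 275, 150, 150, 150, 150, 125, 125, 50.
  350 → stock rod 1 (new)  [load 350/450]
  350 → stock rod 2 (new)  [load 350/450]
  325 → stock rod 3 (new)  [load 325/450]
  300 → stock rod 4 (new)  [load 300/450]
  275 → stock rod 5 (new)  [load 275/450]
  150 → stock rod 4  [load 450/450]
  150 → stock rod 5  [load 425/450]
  150 → stock rod 6 (new)  [load 150/450]
  150 → stock rod 6  [load 300/450]
  125 → stock rod 3  [load 450/450]
  125 → stock rod 6  [load 425/450]
  50 → stock rod 1  [load 400/450]
6 stock rods opened.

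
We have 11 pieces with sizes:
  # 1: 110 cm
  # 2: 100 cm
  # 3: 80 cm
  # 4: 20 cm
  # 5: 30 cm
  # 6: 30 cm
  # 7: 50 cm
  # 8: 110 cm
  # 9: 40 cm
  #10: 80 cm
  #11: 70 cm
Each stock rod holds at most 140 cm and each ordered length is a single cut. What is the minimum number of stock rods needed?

Total = 110 + 110 + 100 + 80 + 80 + 70 + 50 + 40 + 30 + 30 + 20 = 720 cm.
Lower bound: ⌈720/140⌉ = 6 stock rods.
A packing using 6 stock rods:
  stock rod 1: 110 + 30 = 140
  stock rod 2: 110 + 30 = 140
  stock rod 3: 100 + 40 = 140
  stock rod 4: 80 + 50 = 130
  stock rod 5: 80 + 20 = 100
  stock rod 6: 70 = 70
This matches the lower bound, so 6 is optimal.

6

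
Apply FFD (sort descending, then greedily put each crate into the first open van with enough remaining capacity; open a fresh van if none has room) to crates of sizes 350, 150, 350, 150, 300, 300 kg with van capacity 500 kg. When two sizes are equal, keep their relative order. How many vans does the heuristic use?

Sorted descending: 350, 350, 300, 300, 150, 150.
  350 → van 1 (new)  [load 350/500]
  350 → van 2 (new)  [load 350/500]
  300 → van 3 (new)  [load 300/500]
  300 → van 4 (new)  [load 300/500]
  150 → van 1  [load 500/500]
  150 → van 2  [load 500/500]
4 vans opened.

4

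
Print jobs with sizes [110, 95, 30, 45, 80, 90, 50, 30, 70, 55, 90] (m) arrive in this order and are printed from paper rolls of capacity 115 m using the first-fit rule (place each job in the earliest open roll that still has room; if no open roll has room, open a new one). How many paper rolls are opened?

  110 → roll 1 (new)  [load 110/115]
  95 → roll 2 (new)  [load 95/115]
  30 → roll 3 (new)  [load 30/115]
  45 → roll 3  [load 75/115]
  80 → roll 4 (new)  [load 80/115]
  90 → roll 5 (new)  [load 90/115]
  50 → roll 6 (new)  [load 50/115]
  30 → roll 3  [load 105/115]
  70 → roll 7 (new)  [load 70/115]
  55 → roll 6  [load 105/115]
  90 → roll 8 (new)  [load 90/115]
8 paper rolls opened.

8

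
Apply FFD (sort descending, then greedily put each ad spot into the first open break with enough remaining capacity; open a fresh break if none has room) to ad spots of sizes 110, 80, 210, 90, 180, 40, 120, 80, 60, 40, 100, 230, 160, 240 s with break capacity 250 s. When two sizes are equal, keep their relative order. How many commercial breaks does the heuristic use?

8

Sorted descending: 240, 230, 210, 180, 160, 120, 110, 100, 90, 80, 80, 60, 40, 40.
  240 → break 1 (new)  [load 240/250]
  230 → break 2 (new)  [load 230/250]
  210 → break 3 (new)  [load 210/250]
  180 → break 4 (new)  [load 180/250]
  160 → break 5 (new)  [load 160/250]
  120 → break 6 (new)  [load 120/250]
  110 → break 6  [load 230/250]
  100 → break 7 (new)  [load 100/250]
  90 → break 5  [load 250/250]
  80 → break 7  [load 180/250]
  80 → break 8 (new)  [load 80/250]
  60 → break 4  [load 240/250]
  40 → break 3  [load 250/250]
  40 → break 7  [load 220/250]
8 commercial breaks opened.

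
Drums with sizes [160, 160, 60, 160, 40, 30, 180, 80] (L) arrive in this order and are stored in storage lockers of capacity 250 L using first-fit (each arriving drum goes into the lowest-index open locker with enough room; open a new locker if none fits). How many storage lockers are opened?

4

  160 → locker 1 (new)  [load 160/250]
  160 → locker 2 (new)  [load 160/250]
  60 → locker 1  [load 220/250]
  160 → locker 3 (new)  [load 160/250]
  40 → locker 2  [load 200/250]
  30 → locker 1  [load 250/250]
  180 → locker 4 (new)  [load 180/250]
  80 → locker 3  [load 240/250]
4 storage lockers opened.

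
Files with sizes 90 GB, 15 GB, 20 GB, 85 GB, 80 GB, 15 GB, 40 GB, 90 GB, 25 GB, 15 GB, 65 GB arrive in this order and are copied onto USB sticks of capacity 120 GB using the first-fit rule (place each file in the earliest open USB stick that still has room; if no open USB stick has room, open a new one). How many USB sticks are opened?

  90 → USB stick 1 (new)  [load 90/120]
  15 → USB stick 1  [load 105/120]
  20 → USB stick 2 (new)  [load 20/120]
  85 → USB stick 2  [load 105/120]
  80 → USB stick 3 (new)  [load 80/120]
  15 → USB stick 1  [load 120/120]
  40 → USB stick 3  [load 120/120]
  90 → USB stick 4 (new)  [load 90/120]
  25 → USB stick 4  [load 115/120]
  15 → USB stick 2  [load 120/120]
  65 → USB stick 5 (new)  [load 65/120]
5 USB sticks opened.

5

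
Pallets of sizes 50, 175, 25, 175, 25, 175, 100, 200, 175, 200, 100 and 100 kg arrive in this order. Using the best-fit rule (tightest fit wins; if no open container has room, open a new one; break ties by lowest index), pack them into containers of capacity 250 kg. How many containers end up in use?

8

  50 → container 1 (new)  [load 50/250]
  175 → container 1  [load 225/250]
  25 → container 1  [load 250/250]
  175 → container 2 (new)  [load 175/250]
  25 → container 2  [load 200/250]
  175 → container 3 (new)  [load 175/250]
  100 → container 4 (new)  [load 100/250]
  200 → container 5 (new)  [load 200/250]
  175 → container 6 (new)  [load 175/250]
  200 → container 7 (new)  [load 200/250]
  100 → container 4  [load 200/250]
  100 → container 8 (new)  [load 100/250]
8 containers opened.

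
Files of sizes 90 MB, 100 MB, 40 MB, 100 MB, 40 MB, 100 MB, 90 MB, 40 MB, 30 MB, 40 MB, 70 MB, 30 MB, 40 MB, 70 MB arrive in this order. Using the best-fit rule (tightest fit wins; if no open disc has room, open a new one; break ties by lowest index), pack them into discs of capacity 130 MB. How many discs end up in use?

8

  90 → disc 1 (new)  [load 90/130]
  100 → disc 2 (new)  [load 100/130]
  40 → disc 1  [load 130/130]
  100 → disc 3 (new)  [load 100/130]
  40 → disc 4 (new)  [load 40/130]
  100 → disc 5 (new)  [load 100/130]
  90 → disc 4  [load 130/130]
  40 → disc 6 (new)  [load 40/130]
  30 → disc 2  [load 130/130]
  40 → disc 6  [load 80/130]
  70 → disc 7 (new)  [load 70/130]
  30 → disc 3  [load 130/130]
  40 → disc 6  [load 120/130]
  70 → disc 8 (new)  [load 70/130]
8 discs opened.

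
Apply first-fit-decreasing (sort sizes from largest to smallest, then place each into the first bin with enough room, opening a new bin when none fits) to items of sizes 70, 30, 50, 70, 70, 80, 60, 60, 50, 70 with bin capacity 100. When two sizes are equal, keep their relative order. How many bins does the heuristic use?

8

Sorted descending: 80, 70, 70, 70, 70, 60, 60, 50, 50, 30.
  80 → bin 1 (new)  [load 80/100]
  70 → bin 2 (new)  [load 70/100]
  70 → bin 3 (new)  [load 70/100]
  70 → bin 4 (new)  [load 70/100]
  70 → bin 5 (new)  [load 70/100]
  60 → bin 6 (new)  [load 60/100]
  60 → bin 7 (new)  [load 60/100]
  50 → bin 8 (new)  [load 50/100]
  50 → bin 8  [load 100/100]
  30 → bin 2  [load 100/100]
8 bins opened.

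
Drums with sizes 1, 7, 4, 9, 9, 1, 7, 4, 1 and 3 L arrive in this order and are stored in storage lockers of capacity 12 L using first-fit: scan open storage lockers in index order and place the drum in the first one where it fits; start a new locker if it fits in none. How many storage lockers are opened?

4

  1 → locker 1 (new)  [load 1/12]
  7 → locker 1  [load 8/12]
  4 → locker 1  [load 12/12]
  9 → locker 2 (new)  [load 9/12]
  9 → locker 3 (new)  [load 9/12]
  1 → locker 2  [load 10/12]
  7 → locker 4 (new)  [load 7/12]
  4 → locker 4  [load 11/12]
  1 → locker 2  [load 11/12]
  3 → locker 3  [load 12/12]
4 storage lockers opened.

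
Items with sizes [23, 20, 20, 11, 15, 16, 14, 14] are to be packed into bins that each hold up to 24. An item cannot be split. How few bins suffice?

8

Total = 23 + 20 + 20 + 16 + 15 + 14 + 14 + 11 = 133.
Lower bound: ⌈133/24⌉ = 6 bins.
Also, 7 items each exceed 12, and no two of those can share a bin, so at least 7 bins are needed.
A packing using 8 bins:
  bin 1: 23 = 23
  bin 2: 20 = 20
  bin 3: 20 = 20
  bin 4: 16 = 16
  bin 5: 15 = 15
  bin 6: 14 = 14
  bin 7: 14 = 14
  bin 8: 11 = 11
No arrangement into 7 bins stays within capacity, so 8 is optimal.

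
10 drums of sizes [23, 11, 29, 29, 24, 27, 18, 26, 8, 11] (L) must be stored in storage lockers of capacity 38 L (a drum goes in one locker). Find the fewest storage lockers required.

Total = 29 + 29 + 27 + 26 + 24 + 23 + 18 + 11 + 11 + 8 = 206 L.
Lower bound: ⌈206/38⌉ = 6 storage lockers.
A packing using 7 storage lockers:
  locker 1: 29 + 8 = 37
  locker 2: 29 = 29
  locker 3: 27 + 11 = 38
  locker 4: 26 + 11 = 37
  locker 5: 24 = 24
  locker 6: 23 = 23
  locker 7: 18 = 18
No arrangement into 6 storage lockers stays within capacity, so 7 is optimal.

7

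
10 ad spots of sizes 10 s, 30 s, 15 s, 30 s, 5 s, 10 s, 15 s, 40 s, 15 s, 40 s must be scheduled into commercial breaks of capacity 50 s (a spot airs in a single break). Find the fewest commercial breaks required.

Total = 40 + 40 + 30 + 30 + 15 + 15 + 15 + 10 + 10 + 5 = 210 s.
Lower bound: ⌈210/50⌉ = 5 commercial breaks.
A packing using 5 commercial breaks:
  break 1: 40 + 10 = 50
  break 2: 40 + 10 = 50
  break 3: 30 + 15 + 5 = 50
  break 4: 30 + 15 = 45
  break 5: 15 = 15
This matches the lower bound, so 5 is optimal.

5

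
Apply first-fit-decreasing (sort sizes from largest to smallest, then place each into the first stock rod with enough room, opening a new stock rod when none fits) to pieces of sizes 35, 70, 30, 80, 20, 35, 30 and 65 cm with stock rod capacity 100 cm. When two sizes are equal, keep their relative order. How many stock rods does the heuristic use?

4

Sorted descending: 80, 70, 65, 35, 35, 30, 30, 20.
  80 → stock rod 1 (new)  [load 80/100]
  70 → stock rod 2 (new)  [load 70/100]
  65 → stock rod 3 (new)  [load 65/100]
  35 → stock rod 3  [load 100/100]
  35 → stock rod 4 (new)  [load 35/100]
  30 → stock rod 2  [load 100/100]
  30 → stock rod 4  [load 65/100]
  20 → stock rod 1  [load 100/100]
4 stock rods opened.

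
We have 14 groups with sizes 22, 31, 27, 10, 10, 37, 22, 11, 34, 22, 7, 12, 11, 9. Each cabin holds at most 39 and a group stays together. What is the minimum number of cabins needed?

Total = 37 + 34 + 31 + 27 + 22 + 22 + 22 + 12 + 11 + 11 + 10 + 10 + 9 + 7 = 265.
Lower bound: ⌈265/39⌉ = 7 cabins.
A packing using 8 cabins:
  cabin 1: 37 = 37
  cabin 2: 34 = 34
  cabin 3: 31 + 7 = 38
  cabin 4: 27 + 12 = 39
  cabin 5: 22 + 11 = 33
  cabin 6: 22 + 11 = 33
  cabin 7: 22 + 10 = 32
  cabin 8: 10 + 9 = 19
No arrangement into 7 cabins stays within capacity, so 8 is optimal.

8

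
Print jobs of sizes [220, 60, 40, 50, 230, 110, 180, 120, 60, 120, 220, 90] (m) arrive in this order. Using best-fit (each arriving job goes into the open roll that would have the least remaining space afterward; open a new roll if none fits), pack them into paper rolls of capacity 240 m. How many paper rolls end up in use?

7

  220 → roll 1 (new)  [load 220/240]
  60 → roll 2 (new)  [load 60/240]
  40 → roll 2  [load 100/240]
  50 → roll 2  [load 150/240]
  230 → roll 3 (new)  [load 230/240]
  110 → roll 4 (new)  [load 110/240]
  180 → roll 5 (new)  [load 180/240]
  120 → roll 4  [load 230/240]
  60 → roll 5  [load 240/240]
  120 → roll 6 (new)  [load 120/240]
  220 → roll 7 (new)  [load 220/240]
  90 → roll 2  [load 240/240]
7 paper rolls opened.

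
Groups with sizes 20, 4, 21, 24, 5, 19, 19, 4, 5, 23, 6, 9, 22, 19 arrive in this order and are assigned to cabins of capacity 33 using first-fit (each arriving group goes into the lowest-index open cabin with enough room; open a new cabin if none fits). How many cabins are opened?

  20 → cabin 1 (new)  [load 20/33]
  4 → cabin 1  [load 24/33]
  21 → cabin 2 (new)  [load 21/33]
  24 → cabin 3 (new)  [load 24/33]
  5 → cabin 1  [load 29/33]
  19 → cabin 4 (new)  [load 19/33]
  19 → cabin 5 (new)  [load 19/33]
  4 → cabin 1  [load 33/33]
  5 → cabin 2  [load 26/33]
  23 → cabin 6 (new)  [load 23/33]
  6 → cabin 2  [load 32/33]
  9 → cabin 3  [load 33/33]
  22 → cabin 7 (new)  [load 22/33]
  19 → cabin 8 (new)  [load 19/33]
8 cabins opened.

8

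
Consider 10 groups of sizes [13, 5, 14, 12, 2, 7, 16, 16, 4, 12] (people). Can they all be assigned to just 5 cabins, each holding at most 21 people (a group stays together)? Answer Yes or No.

Total = 101 people; ⌈101/21⌉ = 5.
6 groups each exceed half the capacity and cannot share a cabin, forcing at least 6 cabins.
At least 6 cabins are required, but only 5 are allowed.

No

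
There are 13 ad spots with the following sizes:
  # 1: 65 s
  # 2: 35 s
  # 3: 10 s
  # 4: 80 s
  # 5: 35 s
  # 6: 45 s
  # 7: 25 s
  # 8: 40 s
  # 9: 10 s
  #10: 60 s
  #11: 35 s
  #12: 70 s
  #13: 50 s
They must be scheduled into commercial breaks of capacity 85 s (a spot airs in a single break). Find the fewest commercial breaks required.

Total = 80 + 70 + 65 + 60 + 50 + 45 + 40 + 35 + 35 + 35 + 25 + 10 + 10 = 560 s.
Lower bound: ⌈560/85⌉ = 7 commercial breaks.
A packing using 7 commercial breaks:
  break 1: 80 = 80
  break 2: 70 + 10 = 80
  break 3: 65 + 10 = 75
  break 4: 60 + 25 = 85
  break 5: 50 + 35 = 85
  break 6: 45 + 40 = 85
  break 7: 35 + 35 = 70
This matches the lower bound, so 7 is optimal.

7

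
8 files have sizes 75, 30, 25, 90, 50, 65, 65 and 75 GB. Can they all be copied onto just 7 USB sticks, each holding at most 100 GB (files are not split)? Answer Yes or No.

A valid assignment using 6 USB sticks:
  USB stick 1: 90 = 90
  USB stick 2: 75 + 25 = 100
  USB stick 3: 75 = 75
  USB stick 4: 65 + 30 = 95
  USB stick 5: 65 = 65
  USB stick 6: 50 = 50
That uses only 6 ≤ 7, so 7 USB sticks are enough.

Yes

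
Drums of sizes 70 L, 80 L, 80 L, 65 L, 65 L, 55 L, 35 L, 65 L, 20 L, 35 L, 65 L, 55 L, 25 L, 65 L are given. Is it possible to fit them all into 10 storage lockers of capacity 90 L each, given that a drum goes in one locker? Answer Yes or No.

A valid assignment using 10 storage lockers:
  locker 1: 80 = 80
  locker 2: 80 = 80
  locker 3: 70 + 20 = 90
  locker 4: 65 + 25 = 90
  locker 5: 65 = 65
  locker 6: 65 = 65
  locker 7: 65 = 65
  locker 8: 65 = 65
  locker 9: 55 + 35 = 90
  locker 10: 55 + 35 = 90
Every load is within 90 L, so 10 storage lockers suffice.

Yes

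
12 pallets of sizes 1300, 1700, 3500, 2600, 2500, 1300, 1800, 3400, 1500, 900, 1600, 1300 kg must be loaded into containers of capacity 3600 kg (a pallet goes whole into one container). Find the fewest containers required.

Total = 3500 + 3400 + 2600 + 2500 + 1800 + 1700 + 1600 + 1500 + 1300 + 1300 + 1300 + 900 = 23400 kg.
Lower bound: ⌈23400/3600⌉ = 7 containers.
A packing using 8 containers:
  container 1: 3500 = 3500
  container 2: 3400 = 3400
  container 3: 2600 + 900 = 3500
  container 4: 2500 = 2500
  container 5: 1800 + 1700 = 3500
  container 6: 1600 + 1500 = 3100
  container 7: 1300 + 1300 = 2600
  container 8: 1300 = 1300
No arrangement into 7 containers stays within capacity, so 8 is optimal.

8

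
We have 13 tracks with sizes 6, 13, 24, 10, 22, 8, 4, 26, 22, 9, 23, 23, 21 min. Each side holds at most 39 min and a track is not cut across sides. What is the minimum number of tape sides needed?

Total = 26 + 24 + 23 + 23 + 22 + 22 + 21 + 13 + 10 + 9 + 8 + 6 + 4 = 211 min.
Lower bound: ⌈211/39⌉ = 6 tape sides.
Also, 7 tracks each exceed 39/2 min, and no two of those can share a side, so at least 7 tape sides are needed.
A packing using 7 tape sides:
  side 1: 26 + 13 = 39
  side 2: 24 + 10 + 4 = 38
  side 3: 23 + 9 + 6 = 38
  side 4: 23 + 8 = 31
  side 5: 22 = 22
  side 6: 22 = 22
  side 7: 21 = 21
This matches the lower bound, so 7 is optimal.

7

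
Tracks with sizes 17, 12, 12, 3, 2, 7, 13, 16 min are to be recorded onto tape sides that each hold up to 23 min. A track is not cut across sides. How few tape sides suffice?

5

Total = 17 + 16 + 13 + 12 + 12 + 7 + 3 + 2 = 82 min.
Lower bound: ⌈82/23⌉ = 4 tape sides.
Also, 5 tracks each exceed 23/2 min, and no two of those can share a side, so at least 5 tape sides are needed.
A packing using 5 tape sides:
  side 1: 17 + 3 + 2 = 22
  side 2: 16 + 7 = 23
  side 3: 13 = 13
  side 4: 12 = 12
  side 5: 12 = 12
This matches the lower bound, so 5 is optimal.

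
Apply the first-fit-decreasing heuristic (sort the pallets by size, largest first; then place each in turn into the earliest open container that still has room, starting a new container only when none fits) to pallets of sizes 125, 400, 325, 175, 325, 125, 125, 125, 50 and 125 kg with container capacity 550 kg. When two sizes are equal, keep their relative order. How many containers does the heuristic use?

4

Sorted descending: 400, 325, 325, 175, 125, 125, 125, 125, 125, 50.
  400 → container 1 (new)  [load 400/550]
  325 → container 2 (new)  [load 325/550]
  325 → container 3 (new)  [load 325/550]
  175 → container 2  [load 500/550]
  125 → container 1  [load 525/550]
  125 → container 3  [load 450/550]
  125 → container 4 (new)  [load 125/550]
  125 → container 4  [load 250/550]
  125 → container 4  [load 375/550]
  50 → container 2  [load 550/550]
4 containers opened.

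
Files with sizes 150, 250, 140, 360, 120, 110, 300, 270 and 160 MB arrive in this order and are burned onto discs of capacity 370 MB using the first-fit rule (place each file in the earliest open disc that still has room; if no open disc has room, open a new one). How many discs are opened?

  150 → disc 1 (new)  [load 150/370]
  250 → disc 2 (new)  [load 250/370]
  140 → disc 1  [load 290/370]
  360 → disc 3 (new)  [load 360/370]
  120 → disc 2  [load 370/370]
  110 → disc 4 (new)  [load 110/370]
  300 → disc 5 (new)  [load 300/370]
  270 → disc 6 (new)  [load 270/370]
  160 → disc 4  [load 270/370]
6 discs opened.

6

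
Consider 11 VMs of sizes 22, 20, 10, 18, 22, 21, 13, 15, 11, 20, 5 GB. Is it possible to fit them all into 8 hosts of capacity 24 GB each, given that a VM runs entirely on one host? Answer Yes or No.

Total = 177 GB; ⌈177/24⌉ = 8.
The bound of 8 does not rule out 8, but exhaustive search shows no assignment into 8 hosts of capacity 24 GB exists — the minimum is 9.

No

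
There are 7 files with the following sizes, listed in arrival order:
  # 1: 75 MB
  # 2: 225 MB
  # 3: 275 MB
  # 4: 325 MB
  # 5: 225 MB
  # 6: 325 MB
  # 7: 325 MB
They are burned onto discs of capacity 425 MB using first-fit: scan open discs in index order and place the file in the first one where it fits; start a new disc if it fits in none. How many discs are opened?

6

  75 → disc 1 (new)  [load 75/425]
  225 → disc 1  [load 300/425]
  275 → disc 2 (new)  [load 275/425]
  325 → disc 3 (new)  [load 325/425]
  225 → disc 4 (new)  [load 225/425]
  325 → disc 5 (new)  [load 325/425]
  325 → disc 6 (new)  [load 325/425]
6 discs opened.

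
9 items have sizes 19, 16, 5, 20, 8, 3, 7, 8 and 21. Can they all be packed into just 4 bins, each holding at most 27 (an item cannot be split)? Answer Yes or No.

A valid assignment using 4 bins:
  bin 1: 21 + 5 = 26
  bin 2: 20 + 7 = 27
  bin 3: 19 + 8 = 27
  bin 4: 16 + 8 + 3 = 27
Every load is within 27, so 4 bins suffice.

Yes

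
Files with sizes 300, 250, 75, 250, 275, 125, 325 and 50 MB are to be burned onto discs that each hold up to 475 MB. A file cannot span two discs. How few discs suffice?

Total = 325 + 300 + 275 + 250 + 250 + 125 + 75 + 50 = 1650 MB.
Lower bound: ⌈1650/475⌉ = 4 discs.
Also, 5 files each exceed 475/2 MB, and no two of those can share a disc, so at least 5 discs are needed.
A packing using 5 discs:
  disc 1: 325 + 125 = 450
  disc 2: 300 + 75 + 50 = 425
  disc 3: 275 = 275
  disc 4: 250 = 250
  disc 5: 250 = 250
This matches the lower bound, so 5 is optimal.

5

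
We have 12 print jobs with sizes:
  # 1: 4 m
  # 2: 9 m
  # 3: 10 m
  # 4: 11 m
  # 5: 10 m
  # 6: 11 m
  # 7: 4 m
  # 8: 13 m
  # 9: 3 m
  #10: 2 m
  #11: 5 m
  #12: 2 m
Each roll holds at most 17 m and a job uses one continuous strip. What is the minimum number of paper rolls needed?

6

Total = 13 + 11 + 11 + 10 + 10 + 9 + 5 + 4 + 4 + 3 + 2 + 2 = 84 m.
Lower bound: ⌈84/17⌉ = 5 paper rolls.
Also, 6 print jobs each exceed 17/2 m, and no two of those can share a roll, so at least 6 paper rolls are needed.
A packing using 6 paper rolls:
  roll 1: 13 + 4 = 17
  roll 2: 11 + 5 = 16
  roll 3: 11 + 4 + 2 = 17
  roll 4: 10 + 3 + 2 = 15
  roll 5: 10 = 10
  roll 6: 9 = 9
This matches the lower bound, so 6 is optimal.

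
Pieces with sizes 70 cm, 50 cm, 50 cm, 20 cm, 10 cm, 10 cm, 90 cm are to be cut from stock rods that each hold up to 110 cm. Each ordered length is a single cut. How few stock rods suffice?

Total = 90 + 70 + 50 + 50 + 20 + 10 + 10 = 300 cm.
Lower bound: ⌈300/110⌉ = 3 stock rods.
A packing using 3 stock rods:
  stock rod 1: 90 + 20 = 110
  stock rod 2: 70 + 10 + 10 = 90
  stock rod 3: 50 + 50 = 100
This matches the lower bound, so 3 is optimal.

3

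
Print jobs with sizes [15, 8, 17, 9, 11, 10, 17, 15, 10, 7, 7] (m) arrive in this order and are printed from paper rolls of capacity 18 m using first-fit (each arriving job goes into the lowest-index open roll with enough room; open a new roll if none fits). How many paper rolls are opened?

8

  15 → roll 1 (new)  [load 15/18]
  8 → roll 2 (new)  [load 8/18]
  17 → roll 3 (new)  [load 17/18]
  9 → roll 2  [load 17/18]
  11 → roll 4 (new)  [load 11/18]
  10 → roll 5 (new)  [load 10/18]
  17 → roll 6 (new)  [load 17/18]
  15 → roll 7 (new)  [load 15/18]
  10 → roll 8 (new)  [load 10/18]
  7 → roll 4  [load 18/18]
  7 → roll 5  [load 17/18]
8 paper rolls opened.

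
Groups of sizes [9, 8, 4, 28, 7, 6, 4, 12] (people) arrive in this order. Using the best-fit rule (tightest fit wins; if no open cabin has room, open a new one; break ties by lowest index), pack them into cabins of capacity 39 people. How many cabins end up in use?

2

  9 → cabin 1 (new)  [load 9/39]
  8 → cabin 1  [load 17/39]
  4 → cabin 1  [load 21/39]
  28 → cabin 2 (new)  [load 28/39]
  7 → cabin 2  [load 35/39]
  6 → cabin 1  [load 27/39]
  4 → cabin 2  [load 39/39]
  12 → cabin 1  [load 39/39]
2 cabins opened.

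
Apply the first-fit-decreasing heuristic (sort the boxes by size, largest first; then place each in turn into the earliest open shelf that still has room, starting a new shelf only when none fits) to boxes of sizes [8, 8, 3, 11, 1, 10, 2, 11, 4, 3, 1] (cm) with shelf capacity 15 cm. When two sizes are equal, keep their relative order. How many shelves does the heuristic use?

Sorted descending: 11, 11, 10, 8, 8, 4, 3, 3, 2, 1, 1.
  11 → shelf 1 (new)  [load 11/15]
  11 → shelf 2 (new)  [load 11/15]
  10 → shelf 3 (new)  [load 10/15]
  8 → shelf 4 (new)  [load 8/15]
  8 → shelf 5 (new)  [load 8/15]
  4 → shelf 1  [load 15/15]
  3 → shelf 2  [load 14/15]
  3 → shelf 3  [load 13/15]
  2 → shelf 3  [load 15/15]
  1 → shelf 2  [load 15/15]
  1 → shelf 4  [load 9/15]
5 shelves opened.

5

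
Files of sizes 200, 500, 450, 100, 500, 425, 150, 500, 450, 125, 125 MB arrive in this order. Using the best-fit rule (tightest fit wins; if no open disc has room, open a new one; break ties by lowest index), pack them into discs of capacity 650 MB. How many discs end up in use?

  200 → disc 1 (new)  [load 200/650]
  500 → disc 2 (new)  [load 500/650]
  450 → disc 1  [load 650/650]
  100 → disc 2  [load 600/650]
  500 → disc 3 (new)  [load 500/650]
  425 → disc 4 (new)  [load 425/650]
  150 → disc 3  [load 650/650]
  500 → disc 5 (new)  [load 500/650]
  450 → disc 6 (new)  [load 450/650]
  125 → disc 5  [load 625/650]
  125 → disc 6  [load 575/650]
6 discs opened.

6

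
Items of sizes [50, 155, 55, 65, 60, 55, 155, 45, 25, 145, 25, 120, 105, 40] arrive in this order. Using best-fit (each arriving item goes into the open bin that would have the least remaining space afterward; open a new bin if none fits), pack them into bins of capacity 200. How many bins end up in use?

  50 → bin 1 (new)  [load 50/200]
  155 → bin 2 (new)  [load 155/200]
  55 → bin 1  [load 105/200]
  65 → bin 1  [load 170/200]
  60 → bin 3 (new)  [load 60/200]
  55 → bin 3  [load 115/200]
  155 → bin 4 (new)  [load 155/200]
  45 → bin 2  [load 200/200]
  25 → bin 1  [load 195/200]
  145 → bin 5 (new)  [load 145/200]
  25 → bin 4  [load 180/200]
  120 → bin 6 (new)  [load 120/200]
  105 → bin 7 (new)  [load 105/200]
  40 → bin 5  [load 185/200]
7 bins opened.

7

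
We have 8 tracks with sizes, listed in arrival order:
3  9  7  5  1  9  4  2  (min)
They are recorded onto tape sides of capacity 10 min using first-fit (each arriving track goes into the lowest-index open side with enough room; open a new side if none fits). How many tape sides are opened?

  3 → side 1 (new)  [load 3/10]
  9 → side 2 (new)  [load 9/10]
  7 → side 1  [load 10/10]
  5 → side 3 (new)  [load 5/10]
  1 → side 2  [load 10/10]
  9 → side 4 (new)  [load 9/10]
  4 → side 3  [load 9/10]
  2 → side 5 (new)  [load 2/10]
5 tape sides opened.

5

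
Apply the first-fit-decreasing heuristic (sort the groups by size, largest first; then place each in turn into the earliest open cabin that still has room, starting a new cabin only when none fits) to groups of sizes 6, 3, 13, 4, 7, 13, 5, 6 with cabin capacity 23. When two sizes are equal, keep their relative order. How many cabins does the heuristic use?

Sorted descending: 13, 13, 7, 6, 6, 5, 4, 3.
  13 → cabin 1 (new)  [load 13/23]
  13 → cabin 2 (new)  [load 13/23]
  7 → cabin 1  [load 20/23]
  6 → cabin 2  [load 19/23]
  6 → cabin 3 (new)  [load 6/23]
  5 → cabin 3  [load 11/23]
  4 → cabin 2  [load 23/23]
  3 → cabin 1  [load 23/23]
3 cabins opened.

3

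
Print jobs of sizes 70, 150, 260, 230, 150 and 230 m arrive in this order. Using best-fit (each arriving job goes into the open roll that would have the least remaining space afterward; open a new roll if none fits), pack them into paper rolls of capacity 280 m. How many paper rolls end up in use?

5

  70 → roll 1 (new)  [load 70/280]
  150 → roll 1  [load 220/280]
  260 → roll 2 (new)  [load 260/280]
  230 → roll 3 (new)  [load 230/280]
  150 → roll 4 (new)  [load 150/280]
  230 → roll 5 (new)  [load 230/280]
5 paper rolls opened.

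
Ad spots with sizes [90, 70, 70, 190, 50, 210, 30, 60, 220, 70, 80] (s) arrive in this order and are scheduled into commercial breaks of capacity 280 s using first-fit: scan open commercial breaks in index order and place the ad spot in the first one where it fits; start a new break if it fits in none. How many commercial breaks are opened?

  90 → break 1 (new)  [load 90/280]
  70 → break 1  [load 160/280]
  70 → break 1  [load 230/280]
  190 → break 2 (new)  [load 190/280]
  50 → break 1  [load 280/280]
  210 → break 3 (new)  [load 210/280]
  30 → break 2  [load 220/280]
  60 → break 2  [load 280/280]
  220 → break 4 (new)  [load 220/280]
  70 → break 3  [load 280/280]
  80 → break 5 (new)  [load 80/280]
5 commercial breaks opened.

5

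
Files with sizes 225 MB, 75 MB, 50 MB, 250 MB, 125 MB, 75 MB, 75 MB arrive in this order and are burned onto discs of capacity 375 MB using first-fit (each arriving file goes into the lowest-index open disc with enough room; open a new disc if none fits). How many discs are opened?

  225 → disc 1 (new)  [load 225/375]
  75 → disc 1  [load 300/375]
  50 → disc 1  [load 350/375]
  250 → disc 2 (new)  [load 250/375]
  125 → disc 2  [load 375/375]
  75 → disc 3 (new)  [load 75/375]
  75 → disc 3  [load 150/375]
3 discs opened.

3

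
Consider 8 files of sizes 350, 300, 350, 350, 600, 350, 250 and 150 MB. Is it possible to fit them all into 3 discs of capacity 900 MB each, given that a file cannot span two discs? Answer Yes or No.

No

Total = 2700 MB; ⌈2700/900⌉ = 3.
The bound of 3 does not rule out 3, but exhaustive search shows no assignment into 3 discs of capacity 900 MB exists — the minimum is 4.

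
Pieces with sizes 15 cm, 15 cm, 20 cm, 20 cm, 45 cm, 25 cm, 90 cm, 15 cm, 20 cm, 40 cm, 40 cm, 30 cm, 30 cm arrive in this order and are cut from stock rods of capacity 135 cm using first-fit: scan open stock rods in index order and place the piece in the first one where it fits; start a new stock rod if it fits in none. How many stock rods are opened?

  15 → stock rod 1 (new)  [load 15/135]
  15 → stock rod 1  [load 30/135]
  20 → stock rod 1  [load 50/135]
  20 → stock rod 1  [load 70/135]
  45 → stock rod 1  [load 115/135]
  25 → stock rod 2 (new)  [load 25/135]
  90 → stock rod 2  [load 115/135]
  15 → stock rod 1  [load 130/135]
  20 → stock rod 2  [load 135/135]
  40 → stock rod 3 (new)  [load 40/135]
  40 → stock rod 3  [load 80/135]
  30 → stock rod 3  [load 110/135]
  30 → stock rod 4 (new)  [load 30/135]
4 stock rods opened.

4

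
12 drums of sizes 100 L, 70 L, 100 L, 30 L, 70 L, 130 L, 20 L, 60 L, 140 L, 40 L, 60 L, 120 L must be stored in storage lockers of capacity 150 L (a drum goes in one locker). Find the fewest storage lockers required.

7

Total = 140 + 130 + 120 + 100 + 100 + 70 + 70 + 60 + 60 + 40 + 30 + 20 = 940 L.
Lower bound: ⌈940/150⌉ = 7 storage lockers.
A packing using 7 storage lockers:
  locker 1: 140 = 140
  locker 2: 130 + 20 = 150
  locker 3: 120 + 30 = 150
  locker 4: 100 + 40 = 140
  locker 5: 100 = 100
  locker 6: 70 + 70 = 140
  locker 7: 60 + 60 = 120
This matches the lower bound, so 7 is optimal.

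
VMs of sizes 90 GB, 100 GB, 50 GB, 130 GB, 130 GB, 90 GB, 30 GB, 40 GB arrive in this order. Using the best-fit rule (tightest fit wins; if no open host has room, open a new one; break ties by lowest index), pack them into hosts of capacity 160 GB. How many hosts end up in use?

5

  90 → host 1 (new)  [load 90/160]
  100 → host 2 (new)  [load 100/160]
  50 → host 2  [load 150/160]
  130 → host 3 (new)  [load 130/160]
  130 → host 4 (new)  [load 130/160]
  90 → host 5 (new)  [load 90/160]
  30 → host 3  [load 160/160]
  40 → host 1  [load 130/160]
5 hosts opened.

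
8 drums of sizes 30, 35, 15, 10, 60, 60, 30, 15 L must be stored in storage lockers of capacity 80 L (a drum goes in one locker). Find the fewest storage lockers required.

4

Total = 60 + 60 + 35 + 30 + 30 + 15 + 15 + 10 = 255 L.
Lower bound: ⌈255/80⌉ = 4 storage lockers.
A packing using 4 storage lockers:
  locker 1: 60 + 15 = 75
  locker 2: 60 + 15 = 75
  locker 3: 35 + 30 + 10 = 75
  locker 4: 30 = 30
This matches the lower bound, so 4 is optimal.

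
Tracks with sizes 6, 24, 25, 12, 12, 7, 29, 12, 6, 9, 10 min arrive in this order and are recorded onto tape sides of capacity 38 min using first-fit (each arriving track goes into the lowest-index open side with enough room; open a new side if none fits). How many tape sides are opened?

5

  6 → side 1 (new)  [load 6/38]
  24 → side 1  [load 30/38]
  25 → side 2 (new)  [load 25/38]
  12 → side 2  [load 37/38]
  12 → side 3 (new)  [load 12/38]
  7 → side 1  [load 37/38]
  29 → side 4 (new)  [load 29/38]
  12 → side 3  [load 24/38]
  6 → side 3  [load 30/38]
  9 → side 4  [load 38/38]
  10 → side 5 (new)  [load 10/38]
5 tape sides opened.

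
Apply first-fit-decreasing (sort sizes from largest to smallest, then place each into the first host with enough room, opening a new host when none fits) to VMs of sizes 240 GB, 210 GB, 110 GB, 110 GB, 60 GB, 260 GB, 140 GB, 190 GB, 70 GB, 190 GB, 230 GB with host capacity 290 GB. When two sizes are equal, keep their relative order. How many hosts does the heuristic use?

Sorted descending: 260, 240, 230, 210, 190, 190, 140, 110, 110, 70, 60.
  260 → host 1 (new)  [load 260/290]
  240 → host 2 (new)  [load 240/290]
  230 → host 3 (new)  [load 230/290]
  210 → host 4 (new)  [load 210/290]
  190 → host 5 (new)  [load 190/290]
  190 → host 6 (new)  [load 190/290]
  140 → host 7 (new)  [load 140/290]
  110 → host 7  [load 250/290]
  110 → host 8 (new)  [load 110/290]
  70 → host 4  [load 280/290]
  60 → host 3  [load 290/290]
8 hosts opened.

8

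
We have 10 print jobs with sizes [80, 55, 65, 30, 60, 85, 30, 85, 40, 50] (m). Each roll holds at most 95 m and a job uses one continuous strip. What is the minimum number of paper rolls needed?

7

Total = 85 + 85 + 80 + 65 + 60 + 55 + 50 + 40 + 30 + 30 = 580 m.
Lower bound: ⌈580/95⌉ = 7 paper rolls.
A packing using 7 paper rolls:
  roll 1: 85 = 85
  roll 2: 85 = 85
  roll 3: 80 = 80
  roll 4: 65 + 30 = 95
  roll 5: 60 + 30 = 90
  roll 6: 55 + 40 = 95
  roll 7: 50 = 50
This matches the lower bound, so 7 is optimal.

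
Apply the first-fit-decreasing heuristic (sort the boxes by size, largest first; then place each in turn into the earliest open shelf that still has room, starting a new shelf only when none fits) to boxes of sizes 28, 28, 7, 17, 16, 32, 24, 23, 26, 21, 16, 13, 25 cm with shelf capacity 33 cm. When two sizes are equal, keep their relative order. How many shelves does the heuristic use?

10

Sorted descending: 32, 28, 28, 26, 25, 24, 23, 21, 17, 16, 16, 13, 7.
  32 → shelf 1 (new)  [load 32/33]
  28 → shelf 2 (new)  [load 28/33]
  28 → shelf 3 (new)  [load 28/33]
  26 → shelf 4 (new)  [load 26/33]
  25 → shelf 5 (new)  [load 25/33]
  24 → shelf 6 (new)  [load 24/33]
  23 → shelf 7 (new)  [load 23/33]
  21 → shelf 8 (new)  [load 21/33]
  17 → shelf 9 (new)  [load 17/33]
  16 → shelf 9  [load 33/33]
  16 → shelf 10 (new)  [load 16/33]
  13 → shelf 10  [load 29/33]
  7 → shelf 4  [load 33/33]
10 shelves opened.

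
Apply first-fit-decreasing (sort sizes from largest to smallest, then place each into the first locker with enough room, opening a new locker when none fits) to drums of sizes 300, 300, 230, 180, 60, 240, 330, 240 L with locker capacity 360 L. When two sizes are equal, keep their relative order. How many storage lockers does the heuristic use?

7

Sorted descending: 330, 300, 300, 240, 240, 230, 180, 60.
  330 → locker 1 (new)  [load 330/360]
  300 → locker 2 (new)  [load 300/360]
  300 → locker 3 (new)  [load 300/360]
  240 → locker 4 (new)  [load 240/360]
  240 → locker 5 (new)  [load 240/360]
  230 → locker 6 (new)  [load 230/360]
  180 → locker 7 (new)  [load 180/360]
  60 → locker 2  [load 360/360]
7 storage lockers opened.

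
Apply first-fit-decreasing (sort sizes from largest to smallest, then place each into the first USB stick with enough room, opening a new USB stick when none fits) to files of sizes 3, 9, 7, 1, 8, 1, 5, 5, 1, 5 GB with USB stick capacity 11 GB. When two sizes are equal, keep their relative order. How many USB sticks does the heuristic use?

Sorted descending: 9, 8, 7, 5, 5, 5, 3, 1, 1, 1.
  9 → USB stick 1 (new)  [load 9/11]
  8 → USB stick 2 (new)  [load 8/11]
  7 → USB stick 3 (new)  [load 7/11]
  5 → USB stick 4 (new)  [load 5/11]
  5 → USB stick 4  [load 10/11]
  5 → USB stick 5 (new)  [load 5/11]
  3 → USB stick 2  [load 11/11]
  1 → USB stick 1  [load 10/11]
  1 → USB stick 1  [load 11/11]
  1 → USB stick 3  [load 8/11]
5 USB sticks opened.

5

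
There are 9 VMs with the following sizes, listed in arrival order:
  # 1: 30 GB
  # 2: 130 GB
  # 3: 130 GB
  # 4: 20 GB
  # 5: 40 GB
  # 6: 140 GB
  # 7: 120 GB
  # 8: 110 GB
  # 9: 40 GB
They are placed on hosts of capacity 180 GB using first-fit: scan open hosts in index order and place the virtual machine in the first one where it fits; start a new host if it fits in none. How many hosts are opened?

  30 → host 1 (new)  [load 30/180]
  130 → host 1  [load 160/180]
  130 → host 2 (new)  [load 130/180]
  20 → host 1  [load 180/180]
  40 → host 2  [load 170/180]
  140 → host 3 (new)  [load 140/180]
  120 → host 4 (new)  [load 120/180]
  110 → host 5 (new)  [load 110/180]
  40 → host 3  [load 180/180]
5 hosts opened.

5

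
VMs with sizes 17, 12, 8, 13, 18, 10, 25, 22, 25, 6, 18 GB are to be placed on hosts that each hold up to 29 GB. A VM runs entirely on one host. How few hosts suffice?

7

Total = 25 + 25 + 22 + 18 + 18 + 17 + 13 + 12 + 10 + 8 + 6 = 174 GB.
Lower bound: ⌈174/29⌉ = 6 hosts.
A packing using 7 hosts:
  host 1: 25 = 25
  host 2: 25 = 25
  host 3: 22 + 6 = 28
  host 4: 18 + 10 = 28
  host 5: 18 + 8 = 26
  host 6: 17 + 12 = 29
  host 7: 13 = 13
No arrangement into 6 hosts stays within capacity, so 7 is optimal.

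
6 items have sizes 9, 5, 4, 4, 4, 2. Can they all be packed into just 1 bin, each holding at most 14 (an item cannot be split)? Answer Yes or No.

Total = 28; ⌈28/14⌉ = 2.
At least 2 bins are required, but only 1 is allowed.

No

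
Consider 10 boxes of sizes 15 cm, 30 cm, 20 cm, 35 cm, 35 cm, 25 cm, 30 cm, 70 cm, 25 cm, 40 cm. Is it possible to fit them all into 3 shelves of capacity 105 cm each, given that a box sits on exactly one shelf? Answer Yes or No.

No

Total = 325 cm; ⌈325/105⌉ = 4.
At least 4 shelves are required, but only 3 are allowed.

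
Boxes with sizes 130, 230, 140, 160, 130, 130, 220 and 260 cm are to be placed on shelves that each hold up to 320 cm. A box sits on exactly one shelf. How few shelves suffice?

Total = 260 + 230 + 220 + 160 + 140 + 130 + 130 + 130 = 1400 cm.
Lower bound: ⌈1400/320⌉ = 5 shelves.
A packing using 6 shelves:
  shelf 1: 260 = 260
  shelf 2: 230 = 230
  shelf 3: 220 = 220
  shelf 4: 160 + 140 = 300
  shelf 5: 130 + 130 = 260
  shelf 6: 130 = 130
No arrangement into 5 shelves stays within capacity, so 6 is optimal.

6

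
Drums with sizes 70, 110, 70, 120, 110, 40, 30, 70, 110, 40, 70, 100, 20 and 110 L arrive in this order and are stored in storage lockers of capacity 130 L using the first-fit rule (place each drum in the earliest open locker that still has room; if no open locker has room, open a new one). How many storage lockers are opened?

10

  70 → locker 1 (new)  [load 70/130]
  110 → locker 2 (new)  [load 110/130]
  70 → locker 3 (new)  [load 70/130]
  120 → locker 4 (new)  [load 120/130]
  110 → locker 5 (new)  [load 110/130]
  40 → locker 1  [load 110/130]
  30 → locker 3  [load 100/130]
  70 → locker 6 (new)  [load 70/130]
  110 → locker 7 (new)  [load 110/130]
  40 → locker 6  [load 110/130]
  70 → locker 8 (new)  [load 70/130]
  100 → locker 9 (new)  [load 100/130]
  20 → locker 1  [load 130/130]
  110 → locker 10 (new)  [load 110/130]
10 storage lockers opened.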